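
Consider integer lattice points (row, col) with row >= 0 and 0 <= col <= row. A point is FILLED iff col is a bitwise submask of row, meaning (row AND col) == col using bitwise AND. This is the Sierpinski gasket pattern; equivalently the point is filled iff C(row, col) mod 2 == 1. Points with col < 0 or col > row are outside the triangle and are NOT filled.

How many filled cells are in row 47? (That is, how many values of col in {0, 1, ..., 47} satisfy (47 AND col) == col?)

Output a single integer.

Answer: 32

Derivation:
47 in binary = 101111
popcount(47) = number of 1-bits in 101111 = 5
A col c satisfies (47 AND c) == c iff every set bit of c is also set in 47; each of the 5 set bits of 47 can independently be on or off in c.
count = 2^5 = 32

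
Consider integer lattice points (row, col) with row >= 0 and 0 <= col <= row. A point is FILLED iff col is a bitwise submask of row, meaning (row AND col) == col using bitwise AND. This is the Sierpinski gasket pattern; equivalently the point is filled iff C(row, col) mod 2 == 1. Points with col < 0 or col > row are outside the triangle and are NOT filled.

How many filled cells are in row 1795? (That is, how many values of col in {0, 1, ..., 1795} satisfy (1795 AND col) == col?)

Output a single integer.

Answer: 32

Derivation:
1795 in binary = 11100000011
popcount(1795) = number of 1-bits in 11100000011 = 5
A col c satisfies (1795 AND c) == c iff every set bit of c is also set in 1795; each of the 5 set bits of 1795 can independently be on or off in c.
count = 2^5 = 32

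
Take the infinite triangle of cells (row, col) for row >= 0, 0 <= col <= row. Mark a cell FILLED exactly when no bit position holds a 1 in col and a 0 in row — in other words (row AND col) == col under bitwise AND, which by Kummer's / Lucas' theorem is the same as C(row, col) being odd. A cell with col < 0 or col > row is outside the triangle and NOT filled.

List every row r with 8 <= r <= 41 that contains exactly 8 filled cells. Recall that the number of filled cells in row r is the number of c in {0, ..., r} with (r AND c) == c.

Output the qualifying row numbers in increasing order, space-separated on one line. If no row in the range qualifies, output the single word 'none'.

Row r has 2^popcount(r) filled cells, so we need popcount(r) = log2(8) = 3.
Scan r = 8..41 and keep those with exactly 3 one-bits:
r=8=1000 popcount=1 -> skip
r=9=1001 popcount=2 -> skip
r=10=1010 popcount=2 -> skip
r=11=1011 popcount=3 -> KEEP
r=12=1100 popcount=2 -> skip
r=13=1101 popcount=3 -> KEEP
r=14=1110 popcount=3 -> KEEP
r=15=1111 popcount=4 -> skip
r=16=10000 popcount=1 -> skip
r=17=10001 popcount=2 -> skip
r=18=10010 popcount=2 -> skip
r=19=10011 popcount=3 -> KEEP
r=20=10100 popcount=2 -> skip
r=21=10101 popcount=3 -> KEEP
r=22=10110 popcount=3 -> KEEP
r=23=10111 popcount=4 -> skip
r=24=11000 popcount=2 -> skip
r=25=11001 popcount=3 -> KEEP
r=26=11010 popcount=3 -> KEEP
r=27=11011 popcount=4 -> skip
r=28=11100 popcount=3 -> KEEP
r=29=11101 popcount=4 -> skip
r=30=11110 popcount=4 -> skip
r=31=11111 popcount=5 -> skip
r=32=100000 popcount=1 -> skip
r=33=100001 popcount=2 -> skip
r=34=100010 popcount=2 -> skip
r=35=100011 popcount=3 -> KEEP
r=36=100100 popcount=2 -> skip
r=37=100101 popcount=3 -> KEEP
r=38=100110 popcount=3 -> KEEP
r=39=100111 popcount=4 -> skip
r=40=101000 popcount=2 -> skip
r=41=101001 popcount=3 -> KEEP
Kept rows: 11 13 14 19 21 22 25 26 28 35 37 38 41

Answer: 11 13 14 19 21 22 25 26 28 35 37 38 41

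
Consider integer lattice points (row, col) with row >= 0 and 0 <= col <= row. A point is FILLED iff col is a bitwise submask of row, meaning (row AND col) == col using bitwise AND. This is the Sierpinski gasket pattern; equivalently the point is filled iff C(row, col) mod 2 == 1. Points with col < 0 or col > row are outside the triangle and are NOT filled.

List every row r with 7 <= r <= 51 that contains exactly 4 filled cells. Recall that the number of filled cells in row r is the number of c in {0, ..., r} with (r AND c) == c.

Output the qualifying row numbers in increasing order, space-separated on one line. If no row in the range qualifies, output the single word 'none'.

Row r has 2^popcount(r) filled cells, so we need popcount(r) = log2(4) = 2.
Scan r = 7..51 and keep those with exactly 2 one-bits:
r=7=111 popcount=3 -> skip
r=8=1000 popcount=1 -> skip
r=9=1001 popcount=2 -> KEEP
r=10=1010 popcount=2 -> KEEP
r=11=1011 popcount=3 -> skip
r=12=1100 popcount=2 -> KEEP
r=13=1101 popcount=3 -> skip
r=14=1110 popcount=3 -> skip
r=15=1111 popcount=4 -> skip
r=16=10000 popcount=1 -> skip
r=17=10001 popcount=2 -> KEEP
r=18=10010 popcount=2 -> KEEP
r=19=10011 popcount=3 -> skip
r=20=10100 popcount=2 -> KEEP
r=21=10101 popcount=3 -> skip
r=22=10110 popcount=3 -> skip
r=23=10111 popcount=4 -> skip
r=24=11000 popcount=2 -> KEEP
r=25=11001 popcount=3 -> skip
r=26=11010 popcount=3 -> skip
r=27=11011 popcount=4 -> skip
r=28=11100 popcount=3 -> skip
r=29=11101 popcount=4 -> skip
r=30=11110 popcount=4 -> skip
r=31=11111 popcount=5 -> skip
r=32=100000 popcount=1 -> skip
r=33=100001 popcount=2 -> KEEP
r=34=100010 popcount=2 -> KEEP
r=35=100011 popcount=3 -> skip
r=36=100100 popcount=2 -> KEEP
r=37=100101 popcount=3 -> skip
r=38=100110 popcount=3 -> skip
r=39=100111 popcount=4 -> skip
r=40=101000 popcount=2 -> KEEP
r=41=101001 popcount=3 -> skip
r=42=101010 popcount=3 -> skip
r=43=101011 popcount=4 -> skip
r=44=101100 popcount=3 -> skip
r=45=101101 popcount=4 -> skip
r=46=101110 popcount=4 -> skip
r=47=101111 popcount=5 -> skip
r=48=110000 popcount=2 -> KEEP
r=49=110001 popcount=3 -> skip
r=50=110010 popcount=3 -> skip
r=51=110011 popcount=4 -> skip
Kept rows: 9 10 12 17 18 20 24 33 34 36 40 48

Answer: 9 10 12 17 18 20 24 33 34 36 40 48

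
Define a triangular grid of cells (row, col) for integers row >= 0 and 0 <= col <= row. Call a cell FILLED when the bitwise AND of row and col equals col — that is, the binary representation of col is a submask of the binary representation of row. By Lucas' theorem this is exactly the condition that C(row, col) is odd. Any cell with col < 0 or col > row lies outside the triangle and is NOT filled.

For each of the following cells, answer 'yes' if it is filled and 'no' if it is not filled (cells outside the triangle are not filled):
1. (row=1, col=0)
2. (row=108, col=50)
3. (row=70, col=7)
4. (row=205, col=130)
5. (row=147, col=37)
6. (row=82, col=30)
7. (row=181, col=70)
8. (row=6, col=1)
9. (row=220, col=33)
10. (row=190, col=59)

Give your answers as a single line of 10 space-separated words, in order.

Answer: yes no no no no no no no no no

Derivation:
(1,0): row=0b1, col=0b0, row AND col = 0b0 = 0; 0 == 0 -> filled
(108,50): row=0b1101100, col=0b110010, row AND col = 0b100000 = 32; 32 != 50 -> empty
(70,7): row=0b1000110, col=0b111, row AND col = 0b110 = 6; 6 != 7 -> empty
(205,130): row=0b11001101, col=0b10000010, row AND col = 0b10000000 = 128; 128 != 130 -> empty
(147,37): row=0b10010011, col=0b100101, row AND col = 0b1 = 1; 1 != 37 -> empty
(82,30): row=0b1010010, col=0b11110, row AND col = 0b10010 = 18; 18 != 30 -> empty
(181,70): row=0b10110101, col=0b1000110, row AND col = 0b100 = 4; 4 != 70 -> empty
(6,1): row=0b110, col=0b1, row AND col = 0b0 = 0; 0 != 1 -> empty
(220,33): row=0b11011100, col=0b100001, row AND col = 0b0 = 0; 0 != 33 -> empty
(190,59): row=0b10111110, col=0b111011, row AND col = 0b111010 = 58; 58 != 59 -> empty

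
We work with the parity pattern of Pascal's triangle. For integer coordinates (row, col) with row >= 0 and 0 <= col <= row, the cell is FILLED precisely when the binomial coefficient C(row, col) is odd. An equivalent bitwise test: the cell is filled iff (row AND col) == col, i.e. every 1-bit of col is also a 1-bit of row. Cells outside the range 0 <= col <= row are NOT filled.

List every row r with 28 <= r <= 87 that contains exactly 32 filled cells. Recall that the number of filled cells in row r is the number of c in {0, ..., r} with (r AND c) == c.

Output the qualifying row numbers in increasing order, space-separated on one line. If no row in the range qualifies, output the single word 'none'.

Row r has 2^popcount(r) filled cells, so we need popcount(r) = log2(32) = 5.
Scan r = 28..87 and keep those with exactly 5 one-bits:
r=28=11100 popcount=3 -> skip
r=29=11101 popcount=4 -> skip
r=30=11110 popcount=4 -> skip
r=31=11111 popcount=5 -> KEEP
r=32=100000 popcount=1 -> skip
r=33=100001 popcount=2 -> skip
r=34=100010 popcount=2 -> skip
r=35=100011 popcount=3 -> skip
r=36=100100 popcount=2 -> skip
r=37=100101 popcount=3 -> skip
r=38=100110 popcount=3 -> skip
r=39=100111 popcount=4 -> skip
r=40=101000 popcount=2 -> skip
r=41=101001 popcount=3 -> skip
r=42=101010 popcount=3 -> skip
r=43=101011 popcount=4 -> skip
r=44=101100 popcount=3 -> skip
r=45=101101 popcount=4 -> skip
r=46=101110 popcount=4 -> skip
r=47=101111 popcount=5 -> KEEP
r=48=110000 popcount=2 -> skip
r=49=110001 popcount=3 -> skip
r=50=110010 popcount=3 -> skip
r=51=110011 popcount=4 -> skip
r=52=110100 popcount=3 -> skip
r=53=110101 popcount=4 -> skip
r=54=110110 popcount=4 -> skip
r=55=110111 popcount=5 -> KEEP
r=56=111000 popcount=3 -> skip
r=57=111001 popcount=4 -> skip
r=58=111010 popcount=4 -> skip
r=59=111011 popcount=5 -> KEEP
r=60=111100 popcount=4 -> skip
r=61=111101 popcount=5 -> KEEP
r=62=111110 popcount=5 -> KEEP
r=63=111111 popcount=6 -> skip
r=64=1000000 popcount=1 -> skip
r=65=1000001 popcount=2 -> skip
r=66=1000010 popcount=2 -> skip
r=67=1000011 popcount=3 -> skip
r=68=1000100 popcount=2 -> skip
r=69=1000101 popcount=3 -> skip
r=70=1000110 popcount=3 -> skip
r=71=1000111 popcount=4 -> skip
r=72=1001000 popcount=2 -> skip
r=73=1001001 popcount=3 -> skip
r=74=1001010 popcount=3 -> skip
r=75=1001011 popcount=4 -> skip
r=76=1001100 popcount=3 -> skip
r=77=1001101 popcount=4 -> skip
r=78=1001110 popcount=4 -> skip
r=79=1001111 popcount=5 -> KEEP
r=80=1010000 popcount=2 -> skip
r=81=1010001 popcount=3 -> skip
r=82=1010010 popcount=3 -> skip
r=83=1010011 popcount=4 -> skip
r=84=1010100 popcount=3 -> skip
r=85=1010101 popcount=4 -> skip
r=86=1010110 popcount=4 -> skip
r=87=1010111 popcount=5 -> KEEP
Kept rows: 31 47 55 59 61 62 79 87

Answer: 31 47 55 59 61 62 79 87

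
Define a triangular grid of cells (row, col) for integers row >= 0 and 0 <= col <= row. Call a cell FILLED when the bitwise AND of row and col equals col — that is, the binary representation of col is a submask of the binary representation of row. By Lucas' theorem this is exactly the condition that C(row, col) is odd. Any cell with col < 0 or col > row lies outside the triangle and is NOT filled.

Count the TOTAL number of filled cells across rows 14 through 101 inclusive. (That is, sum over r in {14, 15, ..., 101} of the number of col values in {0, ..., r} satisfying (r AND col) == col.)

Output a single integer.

Answer: 1218

Derivation:
r14=1110 pc3: +8 =8
r15=1111 pc4: +16 =24
r16=10000 pc1: +2 =26
r17=10001 pc2: +4 =30
r18=10010 pc2: +4 =34
r19=10011 pc3: +8 =42
r20=10100 pc2: +4 =46
r21=10101 pc3: +8 =54
r22=10110 pc3: +8 =62
r23=10111 pc4: +16 =78
r24=11000 pc2: +4 =82
r25=11001 pc3: +8 =90
r26=11010 pc3: +8 =98
r27=11011 pc4: +16 =114
r28=11100 pc3: +8 =122
r29=11101 pc4: +16 =138
r30=11110 pc4: +16 =154
r31=11111 pc5: +32 =186
r32=100000 pc1: +2 =188
r33=100001 pc2: +4 =192
r34=100010 pc2: +4 =196
r35=100011 pc3: +8 =204
r36=100100 pc2: +4 =208
r37=100101 pc3: +8 =216
r38=100110 pc3: +8 =224
r39=100111 pc4: +16 =240
r40=101000 pc2: +4 =244
r41=101001 pc3: +8 =252
r42=101010 pc3: +8 =260
r43=101011 pc4: +16 =276
r44=101100 pc3: +8 =284
r45=101101 pc4: +16 =300
r46=101110 pc4: +16 =316
r47=101111 pc5: +32 =348
r48=110000 pc2: +4 =352
r49=110001 pc3: +8 =360
r50=110010 pc3: +8 =368
r51=110011 pc4: +16 =384
r52=110100 pc3: +8 =392
r53=110101 pc4: +16 =408
r54=110110 pc4: +16 =424
r55=110111 pc5: +32 =456
r56=111000 pc3: +8 =464
r57=111001 pc4: +16 =480
r58=111010 pc4: +16 =496
r59=111011 pc5: +32 =528
r60=111100 pc4: +16 =544
r61=111101 pc5: +32 =576
r62=111110 pc5: +32 =608
r63=111111 pc6: +64 =672
r64=1000000 pc1: +2 =674
r65=1000001 pc2: +4 =678
r66=1000010 pc2: +4 =682
r67=1000011 pc3: +8 =690
r68=1000100 pc2: +4 =694
r69=1000101 pc3: +8 =702
r70=1000110 pc3: +8 =710
r71=1000111 pc4: +16 =726
r72=1001000 pc2: +4 =730
r73=1001001 pc3: +8 =738
r74=1001010 pc3: +8 =746
r75=1001011 pc4: +16 =762
r76=1001100 pc3: +8 =770
r77=1001101 pc4: +16 =786
r78=1001110 pc4: +16 =802
r79=1001111 pc5: +32 =834
r80=1010000 pc2: +4 =838
r81=1010001 pc3: +8 =846
r82=1010010 pc3: +8 =854
r83=1010011 pc4: +16 =870
r84=1010100 pc3: +8 =878
r85=1010101 pc4: +16 =894
r86=1010110 pc4: +16 =910
r87=1010111 pc5: +32 =942
r88=1011000 pc3: +8 =950
r89=1011001 pc4: +16 =966
r90=1011010 pc4: +16 =982
r91=1011011 pc5: +32 =1014
r92=1011100 pc4: +16 =1030
r93=1011101 pc5: +32 =1062
r94=1011110 pc5: +32 =1094
r95=1011111 pc6: +64 =1158
r96=1100000 pc2: +4 =1162
r97=1100001 pc3: +8 =1170
r98=1100010 pc3: +8 =1178
r99=1100011 pc4: +16 =1194
r100=1100100 pc3: +8 =1202
r101=1100101 pc4: +16 =1218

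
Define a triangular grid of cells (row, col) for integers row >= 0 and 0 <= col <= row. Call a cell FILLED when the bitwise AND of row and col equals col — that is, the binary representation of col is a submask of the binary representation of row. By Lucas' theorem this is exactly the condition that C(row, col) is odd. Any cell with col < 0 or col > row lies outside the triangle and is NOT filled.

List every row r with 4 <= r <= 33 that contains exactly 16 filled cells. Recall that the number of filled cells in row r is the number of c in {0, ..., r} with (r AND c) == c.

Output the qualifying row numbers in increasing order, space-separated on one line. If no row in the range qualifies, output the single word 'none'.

Answer: 15 23 27 29 30

Derivation:
Row r has 2^popcount(r) filled cells, so we need popcount(r) = log2(16) = 4.
Scan r = 4..33 and keep those with exactly 4 one-bits:
r=4=100 popcount=1 -> skip
r=5=101 popcount=2 -> skip
r=6=110 popcount=2 -> skip
r=7=111 popcount=3 -> skip
r=8=1000 popcount=1 -> skip
r=9=1001 popcount=2 -> skip
r=10=1010 popcount=2 -> skip
r=11=1011 popcount=3 -> skip
r=12=1100 popcount=2 -> skip
r=13=1101 popcount=3 -> skip
r=14=1110 popcount=3 -> skip
r=15=1111 popcount=4 -> KEEP
r=16=10000 popcount=1 -> skip
r=17=10001 popcount=2 -> skip
r=18=10010 popcount=2 -> skip
r=19=10011 popcount=3 -> skip
r=20=10100 popcount=2 -> skip
r=21=10101 popcount=3 -> skip
r=22=10110 popcount=3 -> skip
r=23=10111 popcount=4 -> KEEP
r=24=11000 popcount=2 -> skip
r=25=11001 popcount=3 -> skip
r=26=11010 popcount=3 -> skip
r=27=11011 popcount=4 -> KEEP
r=28=11100 popcount=3 -> skip
r=29=11101 popcount=4 -> KEEP
r=30=11110 popcount=4 -> KEEP
r=31=11111 popcount=5 -> skip
r=32=100000 popcount=1 -> skip
r=33=100001 popcount=2 -> skip
Kept rows: 15 23 27 29 30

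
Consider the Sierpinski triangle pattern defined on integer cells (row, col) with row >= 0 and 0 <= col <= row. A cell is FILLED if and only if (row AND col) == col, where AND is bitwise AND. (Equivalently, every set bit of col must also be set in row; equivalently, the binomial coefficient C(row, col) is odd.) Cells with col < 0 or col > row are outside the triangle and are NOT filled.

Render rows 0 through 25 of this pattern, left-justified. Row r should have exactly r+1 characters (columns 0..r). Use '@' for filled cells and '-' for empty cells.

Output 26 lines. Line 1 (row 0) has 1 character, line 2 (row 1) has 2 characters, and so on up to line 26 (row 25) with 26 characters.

r0=0: @
r1=1: @@
r2=10: @-@
r3=11: @@@@
r4=100: @---@
r5=101: @@--@@
r6=110: @-@-@-@
r7=111: @@@@@@@@
r8=1000: @-------@
r9=1001: @@------@@
r10=1010: @-@-----@-@
r11=1011: @@@@----@@@@
r12=1100: @---@---@---@
r13=1101: @@--@@--@@--@@
r14=1110: @-@-@-@-@-@-@-@
r15=1111: @@@@@@@@@@@@@@@@
r16=10000: @---------------@
r17=10001: @@--------------@@
r18=10010: @-@-------------@-@
r19=10011: @@@@------------@@@@
r20=10100: @---@-----------@---@
r21=10101: @@--@@----------@@--@@
r22=10110: @-@-@-@---------@-@-@-@
r23=10111: @@@@@@@@--------@@@@@@@@
r24=11000: @-------@-------@-------@
r25=11001: @@------@@------@@------@@

Answer: @
@@
@-@
@@@@
@---@
@@--@@
@-@-@-@
@@@@@@@@
@-------@
@@------@@
@-@-----@-@
@@@@----@@@@
@---@---@---@
@@--@@--@@--@@
@-@-@-@-@-@-@-@
@@@@@@@@@@@@@@@@
@---------------@
@@--------------@@
@-@-------------@-@
@@@@------------@@@@
@---@-----------@---@
@@--@@----------@@--@@
@-@-@-@---------@-@-@-@
@@@@@@@@--------@@@@@@@@
@-------@-------@-------@
@@------@@------@@------@@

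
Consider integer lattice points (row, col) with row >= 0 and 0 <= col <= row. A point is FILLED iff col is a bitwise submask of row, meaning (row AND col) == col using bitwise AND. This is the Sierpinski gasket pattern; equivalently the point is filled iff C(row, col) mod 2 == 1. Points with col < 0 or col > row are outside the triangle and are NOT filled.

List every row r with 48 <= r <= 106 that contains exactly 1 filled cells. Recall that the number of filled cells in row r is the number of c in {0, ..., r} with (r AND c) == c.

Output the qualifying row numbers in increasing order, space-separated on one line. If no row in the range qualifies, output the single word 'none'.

Answer: none

Derivation:
Row r has 2^popcount(r) filled cells, so we need popcount(r) = log2(1) = 0.
Scan r = 48..106 and keep those with exactly 0 one-bits:
r=48=110000 popcount=2 -> skip
r=49=110001 popcount=3 -> skip
r=50=110010 popcount=3 -> skip
r=51=110011 popcount=4 -> skip
r=52=110100 popcount=3 -> skip
r=53=110101 popcount=4 -> skip
r=54=110110 popcount=4 -> skip
r=55=110111 popcount=5 -> skip
r=56=111000 popcount=3 -> skip
r=57=111001 popcount=4 -> skip
r=58=111010 popcount=4 -> skip
r=59=111011 popcount=5 -> skip
r=60=111100 popcount=4 -> skip
r=61=111101 popcount=5 -> skip
r=62=111110 popcount=5 -> skip
r=63=111111 popcount=6 -> skip
r=64=1000000 popcount=1 -> skip
r=65=1000001 popcount=2 -> skip
r=66=1000010 popcount=2 -> skip
r=67=1000011 popcount=3 -> skip
r=68=1000100 popcount=2 -> skip
r=69=1000101 popcount=3 -> skip
r=70=1000110 popcount=3 -> skip
r=71=1000111 popcount=4 -> skip
r=72=1001000 popcount=2 -> skip
r=73=1001001 popcount=3 -> skip
r=74=1001010 popcount=3 -> skip
r=75=1001011 popcount=4 -> skip
r=76=1001100 popcount=3 -> skip
r=77=1001101 popcount=4 -> skip
r=78=1001110 popcount=4 -> skip
r=79=1001111 popcount=5 -> skip
r=80=1010000 popcount=2 -> skip
r=81=1010001 popcount=3 -> skip
r=82=1010010 popcount=3 -> skip
r=83=1010011 popcount=4 -> skip
r=84=1010100 popcount=3 -> skip
r=85=1010101 popcount=4 -> skip
r=86=1010110 popcount=4 -> skip
r=87=1010111 popcount=5 -> skip
r=88=1011000 popcount=3 -> skip
r=89=1011001 popcount=4 -> skip
r=90=1011010 popcount=4 -> skip
r=91=1011011 popcount=5 -> skip
r=92=1011100 popcount=4 -> skip
r=93=1011101 popcount=5 -> skip
r=94=1011110 popcount=5 -> skip
r=95=1011111 popcount=6 -> skip
r=96=1100000 popcount=2 -> skip
r=97=1100001 popcount=3 -> skip
r=98=1100010 popcount=3 -> skip
r=99=1100011 popcount=4 -> skip
r=100=1100100 popcount=3 -> skip
r=101=1100101 popcount=4 -> skip
r=102=1100110 popcount=4 -> skip
r=103=1100111 popcount=5 -> skip
r=104=1101000 popcount=3 -> skip
r=105=1101001 popcount=4 -> skip
r=106=1101010 popcount=4 -> skip
Kept rows: none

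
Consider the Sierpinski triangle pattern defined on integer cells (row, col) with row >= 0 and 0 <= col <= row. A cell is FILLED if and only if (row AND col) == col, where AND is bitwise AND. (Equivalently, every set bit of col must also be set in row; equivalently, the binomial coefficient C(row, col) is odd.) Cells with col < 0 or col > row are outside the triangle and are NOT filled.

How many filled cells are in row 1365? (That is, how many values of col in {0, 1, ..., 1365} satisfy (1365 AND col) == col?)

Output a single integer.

Answer: 64

Derivation:
1365 in binary = 10101010101
popcount(1365) = number of 1-bits in 10101010101 = 6
A col c satisfies (1365 AND c) == c iff every set bit of c is also set in 1365; each of the 6 set bits of 1365 can independently be on or off in c.
count = 2^6 = 64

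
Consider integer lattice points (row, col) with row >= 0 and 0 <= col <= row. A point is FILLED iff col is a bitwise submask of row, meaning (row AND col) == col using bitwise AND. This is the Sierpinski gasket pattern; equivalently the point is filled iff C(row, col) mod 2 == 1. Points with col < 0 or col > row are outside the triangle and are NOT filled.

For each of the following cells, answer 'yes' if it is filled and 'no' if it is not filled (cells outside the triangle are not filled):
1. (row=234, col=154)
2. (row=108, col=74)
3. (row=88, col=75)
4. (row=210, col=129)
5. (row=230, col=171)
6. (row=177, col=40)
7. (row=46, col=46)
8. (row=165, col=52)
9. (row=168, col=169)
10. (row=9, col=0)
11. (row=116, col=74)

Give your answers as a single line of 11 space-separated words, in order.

(234,154): row=0b11101010, col=0b10011010, row AND col = 0b10001010 = 138; 138 != 154 -> empty
(108,74): row=0b1101100, col=0b1001010, row AND col = 0b1001000 = 72; 72 != 74 -> empty
(88,75): row=0b1011000, col=0b1001011, row AND col = 0b1001000 = 72; 72 != 75 -> empty
(210,129): row=0b11010010, col=0b10000001, row AND col = 0b10000000 = 128; 128 != 129 -> empty
(230,171): row=0b11100110, col=0b10101011, row AND col = 0b10100010 = 162; 162 != 171 -> empty
(177,40): row=0b10110001, col=0b101000, row AND col = 0b100000 = 32; 32 != 40 -> empty
(46,46): row=0b101110, col=0b101110, row AND col = 0b101110 = 46; 46 == 46 -> filled
(165,52): row=0b10100101, col=0b110100, row AND col = 0b100100 = 36; 36 != 52 -> empty
(168,169): col outside [0, 168] -> not filled
(9,0): row=0b1001, col=0b0, row AND col = 0b0 = 0; 0 == 0 -> filled
(116,74): row=0b1110100, col=0b1001010, row AND col = 0b1000000 = 64; 64 != 74 -> empty

Answer: no no no no no no yes no no yes no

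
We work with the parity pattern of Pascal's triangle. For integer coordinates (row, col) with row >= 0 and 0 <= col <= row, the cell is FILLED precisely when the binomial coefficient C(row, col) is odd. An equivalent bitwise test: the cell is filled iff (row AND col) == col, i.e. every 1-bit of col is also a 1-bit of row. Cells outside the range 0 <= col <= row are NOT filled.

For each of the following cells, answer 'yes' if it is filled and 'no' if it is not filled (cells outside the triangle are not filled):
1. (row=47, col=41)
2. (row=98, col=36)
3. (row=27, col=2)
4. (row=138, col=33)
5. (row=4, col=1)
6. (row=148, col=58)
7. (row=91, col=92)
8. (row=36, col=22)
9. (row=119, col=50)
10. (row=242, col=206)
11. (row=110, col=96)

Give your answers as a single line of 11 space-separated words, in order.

Answer: yes no yes no no no no no yes no yes

Derivation:
(47,41): row=0b101111, col=0b101001, row AND col = 0b101001 = 41; 41 == 41 -> filled
(98,36): row=0b1100010, col=0b100100, row AND col = 0b100000 = 32; 32 != 36 -> empty
(27,2): row=0b11011, col=0b10, row AND col = 0b10 = 2; 2 == 2 -> filled
(138,33): row=0b10001010, col=0b100001, row AND col = 0b0 = 0; 0 != 33 -> empty
(4,1): row=0b100, col=0b1, row AND col = 0b0 = 0; 0 != 1 -> empty
(148,58): row=0b10010100, col=0b111010, row AND col = 0b10000 = 16; 16 != 58 -> empty
(91,92): col outside [0, 91] -> not filled
(36,22): row=0b100100, col=0b10110, row AND col = 0b100 = 4; 4 != 22 -> empty
(119,50): row=0b1110111, col=0b110010, row AND col = 0b110010 = 50; 50 == 50 -> filled
(242,206): row=0b11110010, col=0b11001110, row AND col = 0b11000010 = 194; 194 != 206 -> empty
(110,96): row=0b1101110, col=0b1100000, row AND col = 0b1100000 = 96; 96 == 96 -> filled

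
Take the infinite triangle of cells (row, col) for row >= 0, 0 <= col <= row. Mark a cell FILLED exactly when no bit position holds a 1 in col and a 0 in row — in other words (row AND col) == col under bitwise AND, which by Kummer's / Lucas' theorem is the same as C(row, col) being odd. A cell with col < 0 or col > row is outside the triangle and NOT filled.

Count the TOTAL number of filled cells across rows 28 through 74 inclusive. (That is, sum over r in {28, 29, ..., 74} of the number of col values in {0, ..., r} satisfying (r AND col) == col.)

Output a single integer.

Answer: 632

Derivation:
r28=11100 pc3: +8 =8
r29=11101 pc4: +16 =24
r30=11110 pc4: +16 =40
r31=11111 pc5: +32 =72
r32=100000 pc1: +2 =74
r33=100001 pc2: +4 =78
r34=100010 pc2: +4 =82
r35=100011 pc3: +8 =90
r36=100100 pc2: +4 =94
r37=100101 pc3: +8 =102
r38=100110 pc3: +8 =110
r39=100111 pc4: +16 =126
r40=101000 pc2: +4 =130
r41=101001 pc3: +8 =138
r42=101010 pc3: +8 =146
r43=101011 pc4: +16 =162
r44=101100 pc3: +8 =170
r45=101101 pc4: +16 =186
r46=101110 pc4: +16 =202
r47=101111 pc5: +32 =234
r48=110000 pc2: +4 =238
r49=110001 pc3: +8 =246
r50=110010 pc3: +8 =254
r51=110011 pc4: +16 =270
r52=110100 pc3: +8 =278
r53=110101 pc4: +16 =294
r54=110110 pc4: +16 =310
r55=110111 pc5: +32 =342
r56=111000 pc3: +8 =350
r57=111001 pc4: +16 =366
r58=111010 pc4: +16 =382
r59=111011 pc5: +32 =414
r60=111100 pc4: +16 =430
r61=111101 pc5: +32 =462
r62=111110 pc5: +32 =494
r63=111111 pc6: +64 =558
r64=1000000 pc1: +2 =560
r65=1000001 pc2: +4 =564
r66=1000010 pc2: +4 =568
r67=1000011 pc3: +8 =576
r68=1000100 pc2: +4 =580
r69=1000101 pc3: +8 =588
r70=1000110 pc3: +8 =596
r71=1000111 pc4: +16 =612
r72=1001000 pc2: +4 =616
r73=1001001 pc3: +8 =624
r74=1001010 pc3: +8 =632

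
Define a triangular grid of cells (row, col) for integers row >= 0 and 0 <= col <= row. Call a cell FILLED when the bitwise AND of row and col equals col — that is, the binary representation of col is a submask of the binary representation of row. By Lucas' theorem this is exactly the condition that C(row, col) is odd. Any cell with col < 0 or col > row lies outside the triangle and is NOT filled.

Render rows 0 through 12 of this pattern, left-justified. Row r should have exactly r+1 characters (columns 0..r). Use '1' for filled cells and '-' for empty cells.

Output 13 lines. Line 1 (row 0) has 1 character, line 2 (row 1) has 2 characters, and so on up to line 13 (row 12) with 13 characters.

r0=0: 1
r1=1: 11
r2=10: 1-1
r3=11: 1111
r4=100: 1---1
r5=101: 11--11
r6=110: 1-1-1-1
r7=111: 11111111
r8=1000: 1-------1
r9=1001: 11------11
r10=1010: 1-1-----1-1
r11=1011: 1111----1111
r12=1100: 1---1---1---1

Answer: 1
11
1-1
1111
1---1
11--11
1-1-1-1
11111111
1-------1
11------11
1-1-----1-1
1111----1111
1---1---1---1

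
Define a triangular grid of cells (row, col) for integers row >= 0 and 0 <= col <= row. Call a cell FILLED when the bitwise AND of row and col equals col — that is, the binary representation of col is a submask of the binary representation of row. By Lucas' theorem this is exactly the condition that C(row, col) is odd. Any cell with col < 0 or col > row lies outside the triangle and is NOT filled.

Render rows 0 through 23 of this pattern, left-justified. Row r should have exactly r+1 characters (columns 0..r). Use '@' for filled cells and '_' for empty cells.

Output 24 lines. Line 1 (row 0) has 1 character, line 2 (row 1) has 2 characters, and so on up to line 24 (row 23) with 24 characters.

r0=0: @
r1=1: @@
r2=10: @_@
r3=11: @@@@
r4=100: @___@
r5=101: @@__@@
r6=110: @_@_@_@
r7=111: @@@@@@@@
r8=1000: @_______@
r9=1001: @@______@@
r10=1010: @_@_____@_@
r11=1011: @@@@____@@@@
r12=1100: @___@___@___@
r13=1101: @@__@@__@@__@@
r14=1110: @_@_@_@_@_@_@_@
r15=1111: @@@@@@@@@@@@@@@@
r16=10000: @_______________@
r17=10001: @@______________@@
r18=10010: @_@_____________@_@
r19=10011: @@@@____________@@@@
r20=10100: @___@___________@___@
r21=10101: @@__@@__________@@__@@
r22=10110: @_@_@_@_________@_@_@_@
r23=10111: @@@@@@@@________@@@@@@@@

Answer: @
@@
@_@
@@@@
@___@
@@__@@
@_@_@_@
@@@@@@@@
@_______@
@@______@@
@_@_____@_@
@@@@____@@@@
@___@___@___@
@@__@@__@@__@@
@_@_@_@_@_@_@_@
@@@@@@@@@@@@@@@@
@_______________@
@@______________@@
@_@_____________@_@
@@@@____________@@@@
@___@___________@___@
@@__@@__________@@__@@
@_@_@_@_________@_@_@_@
@@@@@@@@________@@@@@@@@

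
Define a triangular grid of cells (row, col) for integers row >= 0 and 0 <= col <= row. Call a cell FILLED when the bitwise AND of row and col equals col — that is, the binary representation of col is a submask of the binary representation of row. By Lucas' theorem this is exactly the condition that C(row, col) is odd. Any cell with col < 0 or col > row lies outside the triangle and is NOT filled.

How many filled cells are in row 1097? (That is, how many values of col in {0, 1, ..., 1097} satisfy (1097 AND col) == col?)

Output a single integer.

Answer: 16

Derivation:
1097 in binary = 10001001001
popcount(1097) = number of 1-bits in 10001001001 = 4
A col c satisfies (1097 AND c) == c iff every set bit of c is also set in 1097; each of the 4 set bits of 1097 can independently be on or off in c.
count = 2^4 = 16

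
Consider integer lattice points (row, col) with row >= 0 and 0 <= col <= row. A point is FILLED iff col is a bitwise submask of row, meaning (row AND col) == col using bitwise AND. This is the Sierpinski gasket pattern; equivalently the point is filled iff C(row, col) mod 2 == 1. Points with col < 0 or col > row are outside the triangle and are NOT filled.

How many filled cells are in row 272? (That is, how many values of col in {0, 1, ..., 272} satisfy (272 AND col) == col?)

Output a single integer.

Answer: 4

Derivation:
272 in binary = 100010000
popcount(272) = number of 1-bits in 100010000 = 2
A col c satisfies (272 AND c) == c iff every set bit of c is also set in 272; each of the 2 set bits of 272 can independently be on or off in c.
count = 2^2 = 4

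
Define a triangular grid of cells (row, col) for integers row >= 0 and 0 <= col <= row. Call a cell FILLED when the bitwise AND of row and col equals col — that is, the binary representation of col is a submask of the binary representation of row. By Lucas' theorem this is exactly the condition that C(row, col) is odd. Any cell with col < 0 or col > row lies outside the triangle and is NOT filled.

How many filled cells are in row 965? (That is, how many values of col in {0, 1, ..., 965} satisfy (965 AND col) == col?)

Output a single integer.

965 in binary = 1111000101
popcount(965) = number of 1-bits in 1111000101 = 6
A col c satisfies (965 AND c) == c iff every set bit of c is also set in 965; each of the 6 set bits of 965 can independently be on or off in c.
count = 2^6 = 64

Answer: 64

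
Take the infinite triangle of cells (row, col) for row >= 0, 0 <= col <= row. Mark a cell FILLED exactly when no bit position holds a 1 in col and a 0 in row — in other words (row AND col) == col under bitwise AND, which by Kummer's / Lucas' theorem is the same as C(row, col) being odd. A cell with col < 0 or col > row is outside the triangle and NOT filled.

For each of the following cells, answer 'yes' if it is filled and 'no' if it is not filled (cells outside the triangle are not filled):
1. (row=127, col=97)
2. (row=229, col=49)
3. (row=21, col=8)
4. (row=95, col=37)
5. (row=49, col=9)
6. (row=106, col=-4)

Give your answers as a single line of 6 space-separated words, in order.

Answer: yes no no no no no

Derivation:
(127,97): row=0b1111111, col=0b1100001, row AND col = 0b1100001 = 97; 97 == 97 -> filled
(229,49): row=0b11100101, col=0b110001, row AND col = 0b100001 = 33; 33 != 49 -> empty
(21,8): row=0b10101, col=0b1000, row AND col = 0b0 = 0; 0 != 8 -> empty
(95,37): row=0b1011111, col=0b100101, row AND col = 0b101 = 5; 5 != 37 -> empty
(49,9): row=0b110001, col=0b1001, row AND col = 0b1 = 1; 1 != 9 -> empty
(106,-4): col outside [0, 106] -> not filled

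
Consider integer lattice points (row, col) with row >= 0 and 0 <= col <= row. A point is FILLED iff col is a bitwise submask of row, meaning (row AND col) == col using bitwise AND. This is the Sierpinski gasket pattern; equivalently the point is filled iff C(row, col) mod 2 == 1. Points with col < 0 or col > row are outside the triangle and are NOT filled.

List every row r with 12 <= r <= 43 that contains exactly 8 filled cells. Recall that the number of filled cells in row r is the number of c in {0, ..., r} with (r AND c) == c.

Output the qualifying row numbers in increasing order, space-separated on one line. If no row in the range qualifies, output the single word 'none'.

Answer: 13 14 19 21 22 25 26 28 35 37 38 41 42

Derivation:
Row r has 2^popcount(r) filled cells, so we need popcount(r) = log2(8) = 3.
Scan r = 12..43 and keep those with exactly 3 one-bits:
r=12=1100 popcount=2 -> skip
r=13=1101 popcount=3 -> KEEP
r=14=1110 popcount=3 -> KEEP
r=15=1111 popcount=4 -> skip
r=16=10000 popcount=1 -> skip
r=17=10001 popcount=2 -> skip
r=18=10010 popcount=2 -> skip
r=19=10011 popcount=3 -> KEEP
r=20=10100 popcount=2 -> skip
r=21=10101 popcount=3 -> KEEP
r=22=10110 popcount=3 -> KEEP
r=23=10111 popcount=4 -> skip
r=24=11000 popcount=2 -> skip
r=25=11001 popcount=3 -> KEEP
r=26=11010 popcount=3 -> KEEP
r=27=11011 popcount=4 -> skip
r=28=11100 popcount=3 -> KEEP
r=29=11101 popcount=4 -> skip
r=30=11110 popcount=4 -> skip
r=31=11111 popcount=5 -> skip
r=32=100000 popcount=1 -> skip
r=33=100001 popcount=2 -> skip
r=34=100010 popcount=2 -> skip
r=35=100011 popcount=3 -> KEEP
r=36=100100 popcount=2 -> skip
r=37=100101 popcount=3 -> KEEP
r=38=100110 popcount=3 -> KEEP
r=39=100111 popcount=4 -> skip
r=40=101000 popcount=2 -> skip
r=41=101001 popcount=3 -> KEEP
r=42=101010 popcount=3 -> KEEP
r=43=101011 popcount=4 -> skip
Kept rows: 13 14 19 21 22 25 26 28 35 37 38 41 42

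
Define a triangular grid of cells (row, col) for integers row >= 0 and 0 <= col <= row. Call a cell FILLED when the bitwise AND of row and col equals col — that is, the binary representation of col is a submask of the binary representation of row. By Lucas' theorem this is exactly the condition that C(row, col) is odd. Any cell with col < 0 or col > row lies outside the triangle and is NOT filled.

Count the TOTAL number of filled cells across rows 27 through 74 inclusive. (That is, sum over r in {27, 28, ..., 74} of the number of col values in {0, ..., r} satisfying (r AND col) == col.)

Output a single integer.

Answer: 648

Derivation:
r27=11011 pc4: +16 =16
r28=11100 pc3: +8 =24
r29=11101 pc4: +16 =40
r30=11110 pc4: +16 =56
r31=11111 pc5: +32 =88
r32=100000 pc1: +2 =90
r33=100001 pc2: +4 =94
r34=100010 pc2: +4 =98
r35=100011 pc3: +8 =106
r36=100100 pc2: +4 =110
r37=100101 pc3: +8 =118
r38=100110 pc3: +8 =126
r39=100111 pc4: +16 =142
r40=101000 pc2: +4 =146
r41=101001 pc3: +8 =154
r42=101010 pc3: +8 =162
r43=101011 pc4: +16 =178
r44=101100 pc3: +8 =186
r45=101101 pc4: +16 =202
r46=101110 pc4: +16 =218
r47=101111 pc5: +32 =250
r48=110000 pc2: +4 =254
r49=110001 pc3: +8 =262
r50=110010 pc3: +8 =270
r51=110011 pc4: +16 =286
r52=110100 pc3: +8 =294
r53=110101 pc4: +16 =310
r54=110110 pc4: +16 =326
r55=110111 pc5: +32 =358
r56=111000 pc3: +8 =366
r57=111001 pc4: +16 =382
r58=111010 pc4: +16 =398
r59=111011 pc5: +32 =430
r60=111100 pc4: +16 =446
r61=111101 pc5: +32 =478
r62=111110 pc5: +32 =510
r63=111111 pc6: +64 =574
r64=1000000 pc1: +2 =576
r65=1000001 pc2: +4 =580
r66=1000010 pc2: +4 =584
r67=1000011 pc3: +8 =592
r68=1000100 pc2: +4 =596
r69=1000101 pc3: +8 =604
r70=1000110 pc3: +8 =612
r71=1000111 pc4: +16 =628
r72=1001000 pc2: +4 =632
r73=1001001 pc3: +8 =640
r74=1001010 pc3: +8 =648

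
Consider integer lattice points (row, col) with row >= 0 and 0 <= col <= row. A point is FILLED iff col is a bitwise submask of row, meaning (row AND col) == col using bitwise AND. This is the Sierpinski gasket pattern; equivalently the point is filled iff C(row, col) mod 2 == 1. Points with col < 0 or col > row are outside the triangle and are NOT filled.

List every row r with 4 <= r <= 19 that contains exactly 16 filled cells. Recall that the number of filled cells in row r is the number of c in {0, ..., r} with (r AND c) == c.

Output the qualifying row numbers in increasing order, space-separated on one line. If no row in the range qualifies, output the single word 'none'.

Row r has 2^popcount(r) filled cells, so we need popcount(r) = log2(16) = 4.
Scan r = 4..19 and keep those with exactly 4 one-bits:
r=4=100 popcount=1 -> skip
r=5=101 popcount=2 -> skip
r=6=110 popcount=2 -> skip
r=7=111 popcount=3 -> skip
r=8=1000 popcount=1 -> skip
r=9=1001 popcount=2 -> skip
r=10=1010 popcount=2 -> skip
r=11=1011 popcount=3 -> skip
r=12=1100 popcount=2 -> skip
r=13=1101 popcount=3 -> skip
r=14=1110 popcount=3 -> skip
r=15=1111 popcount=4 -> KEEP
r=16=10000 popcount=1 -> skip
r=17=10001 popcount=2 -> skip
r=18=10010 popcount=2 -> skip
r=19=10011 popcount=3 -> skip
Kept rows: 15

Answer: 15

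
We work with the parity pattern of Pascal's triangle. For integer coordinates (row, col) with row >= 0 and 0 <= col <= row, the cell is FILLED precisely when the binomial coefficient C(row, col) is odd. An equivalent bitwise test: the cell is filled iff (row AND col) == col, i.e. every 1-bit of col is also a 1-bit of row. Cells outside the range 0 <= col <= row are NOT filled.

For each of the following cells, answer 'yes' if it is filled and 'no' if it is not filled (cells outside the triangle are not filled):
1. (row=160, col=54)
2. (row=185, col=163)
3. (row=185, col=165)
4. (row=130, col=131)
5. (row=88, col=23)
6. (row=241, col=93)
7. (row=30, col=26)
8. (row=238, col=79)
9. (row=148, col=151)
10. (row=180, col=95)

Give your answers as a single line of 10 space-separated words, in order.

Answer: no no no no no no yes no no no

Derivation:
(160,54): row=0b10100000, col=0b110110, row AND col = 0b100000 = 32; 32 != 54 -> empty
(185,163): row=0b10111001, col=0b10100011, row AND col = 0b10100001 = 161; 161 != 163 -> empty
(185,165): row=0b10111001, col=0b10100101, row AND col = 0b10100001 = 161; 161 != 165 -> empty
(130,131): col outside [0, 130] -> not filled
(88,23): row=0b1011000, col=0b10111, row AND col = 0b10000 = 16; 16 != 23 -> empty
(241,93): row=0b11110001, col=0b1011101, row AND col = 0b1010001 = 81; 81 != 93 -> empty
(30,26): row=0b11110, col=0b11010, row AND col = 0b11010 = 26; 26 == 26 -> filled
(238,79): row=0b11101110, col=0b1001111, row AND col = 0b1001110 = 78; 78 != 79 -> empty
(148,151): col outside [0, 148] -> not filled
(180,95): row=0b10110100, col=0b1011111, row AND col = 0b10100 = 20; 20 != 95 -> empty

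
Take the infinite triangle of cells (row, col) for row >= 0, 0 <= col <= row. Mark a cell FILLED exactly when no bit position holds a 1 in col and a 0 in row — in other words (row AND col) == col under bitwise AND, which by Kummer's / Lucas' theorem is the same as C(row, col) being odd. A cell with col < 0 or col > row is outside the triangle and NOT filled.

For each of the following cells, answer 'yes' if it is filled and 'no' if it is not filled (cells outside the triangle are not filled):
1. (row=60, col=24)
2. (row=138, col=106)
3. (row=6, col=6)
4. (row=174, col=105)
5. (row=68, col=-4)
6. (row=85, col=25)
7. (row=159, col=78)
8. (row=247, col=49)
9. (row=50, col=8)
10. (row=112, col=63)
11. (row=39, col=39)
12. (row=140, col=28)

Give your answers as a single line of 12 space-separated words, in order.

Answer: yes no yes no no no no yes no no yes no

Derivation:
(60,24): row=0b111100, col=0b11000, row AND col = 0b11000 = 24; 24 == 24 -> filled
(138,106): row=0b10001010, col=0b1101010, row AND col = 0b1010 = 10; 10 != 106 -> empty
(6,6): row=0b110, col=0b110, row AND col = 0b110 = 6; 6 == 6 -> filled
(174,105): row=0b10101110, col=0b1101001, row AND col = 0b101000 = 40; 40 != 105 -> empty
(68,-4): col outside [0, 68] -> not filled
(85,25): row=0b1010101, col=0b11001, row AND col = 0b10001 = 17; 17 != 25 -> empty
(159,78): row=0b10011111, col=0b1001110, row AND col = 0b1110 = 14; 14 != 78 -> empty
(247,49): row=0b11110111, col=0b110001, row AND col = 0b110001 = 49; 49 == 49 -> filled
(50,8): row=0b110010, col=0b1000, row AND col = 0b0 = 0; 0 != 8 -> empty
(112,63): row=0b1110000, col=0b111111, row AND col = 0b110000 = 48; 48 != 63 -> empty
(39,39): row=0b100111, col=0b100111, row AND col = 0b100111 = 39; 39 == 39 -> filled
(140,28): row=0b10001100, col=0b11100, row AND col = 0b1100 = 12; 12 != 28 -> empty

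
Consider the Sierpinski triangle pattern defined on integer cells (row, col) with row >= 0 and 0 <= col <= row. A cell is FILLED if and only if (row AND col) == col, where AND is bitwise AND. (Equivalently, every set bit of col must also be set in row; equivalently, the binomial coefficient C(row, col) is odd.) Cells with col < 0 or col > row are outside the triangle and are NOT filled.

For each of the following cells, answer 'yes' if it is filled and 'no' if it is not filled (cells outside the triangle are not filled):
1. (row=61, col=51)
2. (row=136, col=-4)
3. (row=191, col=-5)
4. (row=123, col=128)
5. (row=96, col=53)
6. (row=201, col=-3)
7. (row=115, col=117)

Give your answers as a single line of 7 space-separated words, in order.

(61,51): row=0b111101, col=0b110011, row AND col = 0b110001 = 49; 49 != 51 -> empty
(136,-4): col outside [0, 136] -> not filled
(191,-5): col outside [0, 191] -> not filled
(123,128): col outside [0, 123] -> not filled
(96,53): row=0b1100000, col=0b110101, row AND col = 0b100000 = 32; 32 != 53 -> empty
(201,-3): col outside [0, 201] -> not filled
(115,117): col outside [0, 115] -> not filled

Answer: no no no no no no no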